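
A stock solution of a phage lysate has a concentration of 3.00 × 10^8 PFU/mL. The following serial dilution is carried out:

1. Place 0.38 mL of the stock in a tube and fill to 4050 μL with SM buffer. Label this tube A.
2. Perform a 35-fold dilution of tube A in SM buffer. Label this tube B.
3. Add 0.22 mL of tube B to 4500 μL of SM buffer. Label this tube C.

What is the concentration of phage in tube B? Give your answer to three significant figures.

8.04 × 10^5 PFU/mL

Step 1: 0.38 mL brought to 4050 μL → factor 4.05/0.38 = 10.658
Step 2: 35-fold → factor 35
Dilution factor through tube B = 10.658 × 35 = 373.03
[tube B] = 3.00 × 10^8 PFU/mL / 373.03 = 8.04 × 10^5 PFU/mL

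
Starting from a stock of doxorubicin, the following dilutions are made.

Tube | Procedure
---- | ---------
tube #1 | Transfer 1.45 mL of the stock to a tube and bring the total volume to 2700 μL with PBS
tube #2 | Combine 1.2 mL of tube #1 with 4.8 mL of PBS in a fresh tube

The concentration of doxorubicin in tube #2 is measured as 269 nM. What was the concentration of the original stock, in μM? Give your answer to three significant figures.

Step 1: 1.45 mL brought to 2700 μL → factor 2.7/1.45 = 1.8621
Step 2: 1.2 mL + 4.8 mL = 6 mL total → factor 6/1.2 = 5
Overall dilution factor = 1.8621 × 5 = 9.3103
Stock = 269 nM × 9.3103 = 2504 nM = 2.50 μM

2.50 μM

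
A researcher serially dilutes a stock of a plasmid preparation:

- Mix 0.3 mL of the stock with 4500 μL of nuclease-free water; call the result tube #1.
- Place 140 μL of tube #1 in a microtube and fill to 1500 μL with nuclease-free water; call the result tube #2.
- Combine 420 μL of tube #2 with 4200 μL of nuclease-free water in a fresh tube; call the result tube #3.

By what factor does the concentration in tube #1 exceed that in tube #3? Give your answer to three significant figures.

Step 1: 0.3 mL + 4500 μL = 4.8 mL total → factor 4.8/0.3 = 16
Step 2: 140 μL brought to 1500 μL → factor 1500/140 = 10.714
Step 3: 420 μL + 4200 μL = 4620 μL total → factor 4620/420 = 11
Dilution factor to tube #1 = 16; to tube #3 = 1885.7
[tube #1]/[tube #3] = (factor to tube #3)/(factor to tube #1) = 1885.7/16 = 118

118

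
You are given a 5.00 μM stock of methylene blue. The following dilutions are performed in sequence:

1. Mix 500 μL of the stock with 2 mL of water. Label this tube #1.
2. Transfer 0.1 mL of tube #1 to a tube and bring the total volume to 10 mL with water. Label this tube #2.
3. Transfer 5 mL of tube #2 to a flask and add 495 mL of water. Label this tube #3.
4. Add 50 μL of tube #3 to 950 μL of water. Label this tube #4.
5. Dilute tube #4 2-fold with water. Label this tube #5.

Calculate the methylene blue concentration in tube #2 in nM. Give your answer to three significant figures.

Step 1: 500 μL + 2 mL = 2500 μL total → factor 2500/500 = 5
Step 2: 0.1 mL brought to 10 mL → factor 10/0.1 = 100
Dilution factor through tube #2 = 5 × 100 = 500
[tube #2] = 5.00 μM / 500 = 0.01000 μM = 10.0 nM

10.0 nM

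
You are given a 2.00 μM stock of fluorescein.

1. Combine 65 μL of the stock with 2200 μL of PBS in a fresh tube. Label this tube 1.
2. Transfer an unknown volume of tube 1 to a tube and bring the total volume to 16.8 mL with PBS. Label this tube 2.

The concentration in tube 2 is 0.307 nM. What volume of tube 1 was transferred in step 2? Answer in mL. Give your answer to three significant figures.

0.0899 mL

Step 1: 65 μL + 2200 μL = 2265 μL total → factor 2265/65 = 34.846
Step 2: v brought to 16.8 mL → factor = 16.8 mL/v
Product of known-step factors = 34.846
Overall factor = 2.00 μM / (0.307 nM) = 6514.7
Step-2 factor = 6514.7 / 34.846 = 186.95
v = 16.8 mL / 186.95 = 0.0899 mL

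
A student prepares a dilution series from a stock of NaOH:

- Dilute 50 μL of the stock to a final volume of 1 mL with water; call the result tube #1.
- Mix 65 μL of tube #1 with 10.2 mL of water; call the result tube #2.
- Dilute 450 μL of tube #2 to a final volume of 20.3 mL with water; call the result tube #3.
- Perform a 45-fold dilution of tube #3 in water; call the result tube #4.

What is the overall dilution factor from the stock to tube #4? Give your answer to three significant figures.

Step 1: 50 μL brought to 1 mL → factor 1000/50 = 20
Step 2: 65 μL + 10.2 mL = 10265 μL total → factor 10265/65 = 157.92
Step 3: 450 μL brought to 20.3 mL → factor 20300/450 = 45.111
Step 4: 45-fold → factor 45
Overall dilution factor = 20 × 157.92 × 45.111 × 45 = 6.4117 × 10^6

6.41 × 10^6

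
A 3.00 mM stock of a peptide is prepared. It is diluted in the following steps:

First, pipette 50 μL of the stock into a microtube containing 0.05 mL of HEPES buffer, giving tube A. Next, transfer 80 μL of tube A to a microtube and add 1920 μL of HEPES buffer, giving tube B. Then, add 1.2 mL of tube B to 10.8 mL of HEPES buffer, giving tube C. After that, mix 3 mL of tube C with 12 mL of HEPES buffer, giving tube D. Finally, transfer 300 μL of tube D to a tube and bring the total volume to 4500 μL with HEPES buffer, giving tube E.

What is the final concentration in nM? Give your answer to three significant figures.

80.0 nM

Step 1: 50 μL + 0.05 mL = 100 μL total → factor 100/50 = 2
Step 2: 80 μL + 1920 μL = 2000 μL total → factor 2000/80 = 25
Step 3: 1.2 mL + 10.8 mL = 12 mL total → factor 12/1.2 = 10
Step 4: 3 mL + 12 mL = 15 mL total → factor 15/3 = 5
Step 5: 300 μL brought to 4500 μL → factor 4500/300 = 15
Overall dilution factor = 2 × 25 × 10 × 5 × 15 = 37500
Final = 3.00 mM / 37500 = 8.000 × 10^-5 mM = 80.0 nM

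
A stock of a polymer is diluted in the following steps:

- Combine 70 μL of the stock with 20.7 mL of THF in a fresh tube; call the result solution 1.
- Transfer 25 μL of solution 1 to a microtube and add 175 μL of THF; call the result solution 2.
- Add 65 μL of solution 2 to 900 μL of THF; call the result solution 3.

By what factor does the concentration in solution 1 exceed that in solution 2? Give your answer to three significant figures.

Step 1: 70 μL + 20.7 mL = 20770 μL total → factor 20770/70 = 296.71
Step 2: 25 μL + 175 μL = 200 μL total → factor 200/25 = 8
Dilution factor to solution 1 = 296.71; to solution 2 = 2373.7
[solution 1]/[solution 2] = (factor to solution 2)/(factor to solution 1) = 2373.7/296.71 = 8.00

8.00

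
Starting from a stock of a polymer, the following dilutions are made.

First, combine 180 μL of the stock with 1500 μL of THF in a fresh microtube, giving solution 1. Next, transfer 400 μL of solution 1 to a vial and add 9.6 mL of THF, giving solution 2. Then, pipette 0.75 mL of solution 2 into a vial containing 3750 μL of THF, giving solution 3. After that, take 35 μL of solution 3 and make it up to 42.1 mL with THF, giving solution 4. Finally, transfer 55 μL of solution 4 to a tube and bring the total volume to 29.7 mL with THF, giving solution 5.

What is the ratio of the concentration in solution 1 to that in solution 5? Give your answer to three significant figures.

9.74 × 10^7

Step 1: 180 μL + 1500 μL = 1680 μL total → factor 1680/180 = 9.3333
Step 2: 400 μL + 9.6 mL = 10000 μL total → factor 10000/400 = 25
Step 3: 0.75 mL + 3750 μL = 4.5 mL total → factor 4.5/0.75 = 6
Step 4: 35 μL brought to 42.1 mL → factor 42100/35 = 1202.9
Step 5: 55 μL brought to 29.7 mL → factor 29700/55 = 540
Dilution factor to solution 1 = 9.3333; to solution 5 = 9.0936 × 10^8
[solution 1]/[solution 5] = (factor to solution 5)/(factor to solution 1) = 9.0936 × 10^8/9.3333 = 9.74 × 10^7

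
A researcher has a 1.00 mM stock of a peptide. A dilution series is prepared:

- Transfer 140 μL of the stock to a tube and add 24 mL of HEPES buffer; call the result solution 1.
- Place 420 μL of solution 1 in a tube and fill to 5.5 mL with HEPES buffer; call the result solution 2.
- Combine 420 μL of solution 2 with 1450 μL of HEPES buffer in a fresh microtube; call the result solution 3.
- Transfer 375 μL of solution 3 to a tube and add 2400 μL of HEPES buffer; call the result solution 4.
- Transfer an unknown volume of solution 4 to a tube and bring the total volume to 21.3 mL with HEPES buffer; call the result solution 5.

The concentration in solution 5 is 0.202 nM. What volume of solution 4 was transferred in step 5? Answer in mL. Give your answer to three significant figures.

0.320 mL

Step 1: 140 μL + 24 mL = 24140 μL total → factor 24140/140 = 172.43
Step 2: 420 μL brought to 5.5 mL → factor 5500/420 = 13.095
Step 3: 420 μL + 1450 μL = 1870 μL total → factor 1870/420 = 4.4524
Step 4: 375 μL + 2400 μL = 2775 μL total → factor 2775/375 = 7.4
Step 5: v brought to 21.3 mL → factor = 21.3 mL/v
Product of known-step factors = 74395
Overall factor = 1.00 mM / (0.202 nM) = 4.9505 × 10^6
Step-5 factor = 4.9505 × 10^6 / 74395 = 66.543
v = 21.3 mL / 66.543 = 0.320 mL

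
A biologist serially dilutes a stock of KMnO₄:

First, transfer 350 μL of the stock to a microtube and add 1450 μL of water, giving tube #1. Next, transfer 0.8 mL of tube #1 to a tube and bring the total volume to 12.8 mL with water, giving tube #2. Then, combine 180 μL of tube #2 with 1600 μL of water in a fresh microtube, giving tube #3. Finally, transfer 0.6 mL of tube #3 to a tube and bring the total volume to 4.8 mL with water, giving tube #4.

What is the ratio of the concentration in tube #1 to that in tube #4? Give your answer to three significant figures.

1.27 × 10^3

Step 1: 350 μL + 1450 μL = 1800 μL total → factor 1800/350 = 5.1429
Step 2: 0.8 mL brought to 12.8 mL → factor 12.8/0.8 = 16
Step 3: 180 μL + 1600 μL = 1780 μL total → factor 1780/180 = 9.8889
Step 4: 0.6 mL brought to 4.8 mL → factor 4.8/0.6 = 8
Dilution factor to tube #1 = 5.1429; to tube #4 = 6509.7
[tube #1]/[tube #4] = (factor to tube #4)/(factor to tube #1) = 6509.7/5.1429 = 1.27 × 10^3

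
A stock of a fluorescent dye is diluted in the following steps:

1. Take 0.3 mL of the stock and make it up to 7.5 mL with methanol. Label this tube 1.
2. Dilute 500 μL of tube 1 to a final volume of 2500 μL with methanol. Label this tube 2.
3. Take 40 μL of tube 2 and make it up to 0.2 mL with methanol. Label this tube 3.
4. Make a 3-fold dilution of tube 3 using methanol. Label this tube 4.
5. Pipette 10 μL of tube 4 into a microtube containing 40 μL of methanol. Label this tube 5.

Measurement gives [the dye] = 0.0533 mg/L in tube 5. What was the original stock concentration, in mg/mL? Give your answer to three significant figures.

0.500 mg/mL

Step 1: 0.3 mL brought to 7.5 mL → factor 7.5/0.3 = 25
Step 2: 500 μL brought to 2500 μL → factor 2500/500 = 5
Step 3: 40 μL brought to 0.2 mL → factor 200/40 = 5
Step 4: 3-fold → factor 3
Step 5: 10 μL + 40 μL = 50 μL total → factor 50/10 = 5
Overall dilution factor = 25 × 5 × 5 × 3 × 5 = 9375
Stock = 0.0533 mg/L × 9375 = 499.7 mg/L = 0.500 mg/mL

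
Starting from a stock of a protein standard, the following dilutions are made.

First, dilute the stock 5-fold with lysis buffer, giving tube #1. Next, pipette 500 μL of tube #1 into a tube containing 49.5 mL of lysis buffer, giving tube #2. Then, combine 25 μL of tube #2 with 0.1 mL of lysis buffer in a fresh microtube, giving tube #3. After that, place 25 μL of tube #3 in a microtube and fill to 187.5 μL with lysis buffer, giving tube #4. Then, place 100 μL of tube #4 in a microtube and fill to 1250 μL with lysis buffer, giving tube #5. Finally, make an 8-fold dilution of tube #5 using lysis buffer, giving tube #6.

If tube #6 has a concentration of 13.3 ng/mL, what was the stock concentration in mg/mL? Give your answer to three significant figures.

Step 1: 5-fold → factor 5
Step 2: 500 μL + 49.5 mL = 50000 μL total → factor 50000/500 = 100
Step 3: 25 μL + 0.1 mL = 125 μL total → factor 125/25 = 5
Step 4: 25 μL brought to 187.5 μL → factor 187.5/25 = 7.5
Step 5: 100 μL brought to 1250 μL → factor 1250/100 = 12.5
Step 6: 8-fold → factor 8
Overall dilution factor = 5 × 100 × 5 × 7.5 × 12.5 × 8 = 1.875 × 10^6
Stock = 13.3 ng/mL × 1.875 × 10^6 = 2.494 × 10^7 ng/mL = 24.9 mg/mL

24.9 mg/mL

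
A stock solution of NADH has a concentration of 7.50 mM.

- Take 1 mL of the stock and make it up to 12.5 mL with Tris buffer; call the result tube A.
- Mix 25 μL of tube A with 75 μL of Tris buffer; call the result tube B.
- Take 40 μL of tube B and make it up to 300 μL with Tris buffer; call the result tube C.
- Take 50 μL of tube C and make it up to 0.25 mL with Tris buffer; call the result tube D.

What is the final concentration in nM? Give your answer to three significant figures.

Step 1: 1 mL brought to 12.5 mL → factor 12.5/1 = 12.5
Step 2: 25 μL + 75 μL = 100 μL total → factor 100/25 = 4
Step 3: 40 μL brought to 300 μL → factor 300/40 = 7.5
Step 4: 50 μL brought to 0.25 mL → factor 250/50 = 5
Overall dilution factor = 12.5 × 4 × 7.5 × 5 = 1875
Final = 7.50 mM / 1875 = 0.004000 mM = 4.00 × 10^3 nM

4.00 × 10^3 nM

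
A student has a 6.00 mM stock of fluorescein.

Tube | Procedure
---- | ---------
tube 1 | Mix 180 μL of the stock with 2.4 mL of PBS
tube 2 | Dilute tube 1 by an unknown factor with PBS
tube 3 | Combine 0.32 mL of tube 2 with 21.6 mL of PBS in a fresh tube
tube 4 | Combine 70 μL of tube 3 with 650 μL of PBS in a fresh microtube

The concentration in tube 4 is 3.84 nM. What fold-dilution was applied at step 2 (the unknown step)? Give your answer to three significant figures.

Step 1: 180 μL + 2.4 mL = 2580 μL total → factor 2580/180 = 14.333
Step 2: unknown factor x
Step 3: 0.32 mL + 21.6 mL = 21.92 mL total → factor 21.92/0.32 = 68.5
Step 4: 70 μL + 650 μL = 720 μL total → factor 720/70 = 10.286
Product of known-step factors = 10099
Overall factor = 6.00 mM / (3.84 nM) = 1.5625 × 10^6
x = 1.5625 × 10^6 / 10099 = 155

155-fold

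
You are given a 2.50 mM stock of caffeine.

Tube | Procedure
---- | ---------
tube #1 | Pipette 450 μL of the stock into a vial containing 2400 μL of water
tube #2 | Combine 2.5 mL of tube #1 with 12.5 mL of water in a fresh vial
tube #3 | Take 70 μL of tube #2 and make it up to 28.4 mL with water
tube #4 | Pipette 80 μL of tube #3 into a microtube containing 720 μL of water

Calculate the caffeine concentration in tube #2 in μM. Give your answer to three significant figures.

Step 1: 450 μL + 2400 μL = 2850 μL total → factor 2850/450 = 6.3333
Step 2: 2.5 mL + 12.5 mL = 15 mL total → factor 15/2.5 = 6
Dilution factor through tube #2 = 6.3333 × 6 = 38
[tube #2] = 2.50 mM / 38 = 0.06579 mM = 65.8 μM

65.8 μM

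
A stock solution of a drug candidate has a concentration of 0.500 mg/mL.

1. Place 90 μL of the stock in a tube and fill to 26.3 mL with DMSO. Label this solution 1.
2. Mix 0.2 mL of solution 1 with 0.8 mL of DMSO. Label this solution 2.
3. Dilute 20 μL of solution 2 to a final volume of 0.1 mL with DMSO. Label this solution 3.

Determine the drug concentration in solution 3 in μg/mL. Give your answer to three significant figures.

Step 1: 90 μL brought to 26.3 mL → factor 26300/90 = 292.22
Step 2: 0.2 mL + 0.8 mL = 1 mL total → factor 1/0.2 = 5
Step 3: 20 μL brought to 0.1 mL → factor 100/20 = 5
Overall dilution factor = 292.22 × 5 × 5 = 7305.6
Final = 0.500 mg/mL / 7305.6 = 6.844 × 10^-5 mg/mL = 0.0684 μg/mL

0.0684 μg/mL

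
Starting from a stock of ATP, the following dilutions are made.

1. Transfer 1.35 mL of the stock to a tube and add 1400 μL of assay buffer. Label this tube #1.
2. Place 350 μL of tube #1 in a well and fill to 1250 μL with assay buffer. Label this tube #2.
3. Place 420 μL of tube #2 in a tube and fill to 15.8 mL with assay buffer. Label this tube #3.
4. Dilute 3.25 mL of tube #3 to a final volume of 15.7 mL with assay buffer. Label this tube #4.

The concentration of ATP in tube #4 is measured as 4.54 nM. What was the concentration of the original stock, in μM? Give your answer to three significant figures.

6.00 μM

Step 1: 1.35 mL + 1400 μL = 2.75 mL total → factor 2.75/1.35 = 2.037
Step 2: 350 μL brought to 1250 μL → factor 1250/350 = 3.5714
Step 3: 420 μL brought to 15.8 mL → factor 15800/420 = 37.619
Step 4: 3.25 mL brought to 15.7 mL → factor 15.7/3.25 = 4.8308
Overall dilution factor = 2.037 × 3.5714 × 37.619 × 4.8308 = 1322.1
Stock = 4.54 nM × 1322.1 = 6002 nM = 6.00 μM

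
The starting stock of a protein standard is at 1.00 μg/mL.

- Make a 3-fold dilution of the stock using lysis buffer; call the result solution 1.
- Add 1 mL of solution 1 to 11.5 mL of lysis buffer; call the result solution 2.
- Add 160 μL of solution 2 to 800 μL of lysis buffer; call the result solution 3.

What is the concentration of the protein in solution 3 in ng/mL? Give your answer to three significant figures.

Step 1: 3-fold → factor 3
Step 2: 1 mL + 11.5 mL = 12.5 mL total → factor 12.5/1 = 12.5
Step 3: 160 μL + 800 μL = 960 μL total → factor 960/160 = 6
Overall dilution factor = 3 × 12.5 × 6 = 225
Final = 1.00 μg/mL / 225 = 0.004444 μg/mL = 4.44 ng/mL

4.44 ng/mL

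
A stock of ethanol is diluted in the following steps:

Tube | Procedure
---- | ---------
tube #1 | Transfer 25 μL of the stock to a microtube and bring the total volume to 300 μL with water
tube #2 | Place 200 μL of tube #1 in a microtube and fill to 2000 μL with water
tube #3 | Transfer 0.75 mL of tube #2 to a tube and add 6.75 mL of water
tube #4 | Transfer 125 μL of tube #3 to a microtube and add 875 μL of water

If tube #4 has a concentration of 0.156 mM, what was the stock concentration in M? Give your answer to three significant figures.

1.50 M

Step 1: 25 μL brought to 300 μL → factor 300/25 = 12
Step 2: 200 μL brought to 2000 μL → factor 2000/200 = 10
Step 3: 0.75 mL + 6.75 mL = 7.5 mL total → factor 7.5/0.75 = 10
Step 4: 125 μL + 875 μL = 1000 μL total → factor 1000/125 = 8
Overall dilution factor = 12 × 10 × 10 × 8 = 9600
Stock = 0.156 mM × 9600 = 1498 mM = 1.50 M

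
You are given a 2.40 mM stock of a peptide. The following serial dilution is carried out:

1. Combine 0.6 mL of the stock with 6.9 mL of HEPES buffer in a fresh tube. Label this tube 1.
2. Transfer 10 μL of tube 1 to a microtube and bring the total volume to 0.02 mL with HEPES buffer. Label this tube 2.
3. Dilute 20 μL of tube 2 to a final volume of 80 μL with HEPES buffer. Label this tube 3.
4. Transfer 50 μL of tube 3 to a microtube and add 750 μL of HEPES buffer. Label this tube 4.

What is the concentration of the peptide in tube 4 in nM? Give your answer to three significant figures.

1.50 × 10^3 nM

Step 1: 0.6 mL + 6.9 mL = 7.5 mL total → factor 7.5/0.6 = 12.5
Step 2: 10 μL brought to 0.02 mL → factor 20/10 = 2
Step 3: 20 μL brought to 80 μL → factor 80/20 = 4
Step 4: 50 μL + 750 μL = 800 μL total → factor 800/50 = 16
Overall dilution factor = 12.5 × 2 × 4 × 16 = 1600
Final = 2.40 mM / 1600 = 0.001500 mM = 1.50 × 10^3 nM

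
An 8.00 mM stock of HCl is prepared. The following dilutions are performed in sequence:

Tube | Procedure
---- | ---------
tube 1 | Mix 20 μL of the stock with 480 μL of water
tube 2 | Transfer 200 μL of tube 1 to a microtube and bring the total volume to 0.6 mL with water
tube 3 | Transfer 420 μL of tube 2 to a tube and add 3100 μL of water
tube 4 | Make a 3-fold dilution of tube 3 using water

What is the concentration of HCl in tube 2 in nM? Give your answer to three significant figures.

1.07 × 10^5 nM

Step 1: 20 μL + 480 μL = 500 μL total → factor 500/20 = 25
Step 2: 200 μL brought to 0.6 mL → factor 600/200 = 3
Dilution factor through tube 2 = 25 × 3 = 75
[tube 2] = 8.00 mM / 75 = 0.1067 mM = 1.07 × 10^5 nM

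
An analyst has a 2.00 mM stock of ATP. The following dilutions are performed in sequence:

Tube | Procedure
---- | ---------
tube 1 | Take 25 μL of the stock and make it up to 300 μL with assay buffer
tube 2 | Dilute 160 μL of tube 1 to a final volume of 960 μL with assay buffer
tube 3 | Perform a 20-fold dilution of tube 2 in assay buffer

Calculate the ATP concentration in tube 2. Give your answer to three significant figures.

0.0278 mM

Step 1: 25 μL brought to 300 μL → factor 300/25 = 12
Step 2: 160 μL brought to 960 μL → factor 960/160 = 6
Dilution factor through tube 2 = 12 × 6 = 72
[tube 2] = 2.00 mM / 72 = 0.0278 mM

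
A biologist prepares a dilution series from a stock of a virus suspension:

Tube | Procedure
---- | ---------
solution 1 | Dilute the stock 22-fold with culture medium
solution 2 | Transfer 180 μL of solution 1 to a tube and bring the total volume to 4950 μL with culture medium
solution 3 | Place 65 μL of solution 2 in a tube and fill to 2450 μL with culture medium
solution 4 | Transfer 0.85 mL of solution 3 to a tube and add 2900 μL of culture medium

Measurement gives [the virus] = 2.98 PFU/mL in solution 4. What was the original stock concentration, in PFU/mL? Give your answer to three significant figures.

3.00 × 10^5 PFU/mL

Step 1: 22-fold → factor 22
Step 2: 180 μL brought to 4950 μL → factor 4950/180 = 27.5
Step 3: 65 μL brought to 2450 μL → factor 2450/65 = 37.692
Step 4: 0.85 mL + 2900 μL = 3.75 mL total → factor 3.75/0.85 = 4.4118
Overall dilution factor = 22 × 27.5 × 37.692 × 4.4118 = 1.0061 × 10^5
Stock = 2.98 PFU/mL × 1.0061 × 10^5 = 3.00 × 10^5 PFU/mL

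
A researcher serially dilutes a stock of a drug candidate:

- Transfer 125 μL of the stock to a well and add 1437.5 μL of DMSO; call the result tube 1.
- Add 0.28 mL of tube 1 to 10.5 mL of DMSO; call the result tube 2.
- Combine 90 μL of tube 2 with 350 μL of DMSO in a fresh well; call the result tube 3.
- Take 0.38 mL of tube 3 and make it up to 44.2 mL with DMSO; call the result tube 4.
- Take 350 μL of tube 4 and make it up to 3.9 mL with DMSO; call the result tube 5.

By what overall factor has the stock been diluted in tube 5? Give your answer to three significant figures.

Step 1: 125 μL + 1437.5 μL = 1562.5 μL total → factor 1562.5/125 = 12.5
Step 2: 0.28 mL + 10.5 mL = 10.78 mL total → factor 10.78/0.28 = 38.5
Step 3: 90 μL + 350 μL = 440 μL total → factor 440/90 = 4.8889
Step 4: 0.38 mL brought to 44.2 mL → factor 44.2/0.38 = 116.32
Step 5: 350 μL brought to 3.9 mL → factor 3900/350 = 11.143
Overall dilution factor = 12.5 × 38.5 × 4.8889 × 116.32 × 11.143 = 3.0494 × 10^6

3.05 × 10^6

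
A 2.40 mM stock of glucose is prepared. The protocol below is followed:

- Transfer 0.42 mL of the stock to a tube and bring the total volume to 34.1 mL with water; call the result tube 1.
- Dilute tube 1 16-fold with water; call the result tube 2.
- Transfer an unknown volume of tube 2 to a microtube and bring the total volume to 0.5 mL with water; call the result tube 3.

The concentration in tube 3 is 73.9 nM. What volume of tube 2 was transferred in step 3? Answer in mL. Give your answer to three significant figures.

Step 1: 0.42 mL brought to 34.1 mL → factor 34.1/0.42 = 81.19
Step 2: 16-fold → factor 16
Step 3: v brought to 0.5 mL → factor = 0.5 mL/v
Product of known-step factors = 1299
Overall factor = 2.40 mM / (73.9 nM) = 32476
Step-3 factor = 32476 / 1299 = 25
v = 0.5 mL / 25 = 0.0200 mL

0.0200 mL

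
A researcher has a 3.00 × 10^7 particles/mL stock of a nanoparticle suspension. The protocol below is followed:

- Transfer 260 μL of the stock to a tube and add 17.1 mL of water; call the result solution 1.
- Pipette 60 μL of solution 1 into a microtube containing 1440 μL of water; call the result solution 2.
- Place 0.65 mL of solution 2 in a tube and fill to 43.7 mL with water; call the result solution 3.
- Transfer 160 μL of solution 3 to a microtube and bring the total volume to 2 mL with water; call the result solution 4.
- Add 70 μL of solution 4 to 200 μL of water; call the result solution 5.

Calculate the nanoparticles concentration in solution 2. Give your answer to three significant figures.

Step 1: 260 μL + 17.1 mL = 17360 μL total → factor 17360/260 = 66.769
Step 2: 60 μL + 1440 μL = 1500 μL total → factor 1500/60 = 25
Dilution factor through solution 2 = 66.769 × 25 = 1669.2
[solution 2] = 3.00 × 10^7 particles/mL / 1669.2 = 1.80 × 10^4 particles/mL

1.80 × 10^4 particles/mL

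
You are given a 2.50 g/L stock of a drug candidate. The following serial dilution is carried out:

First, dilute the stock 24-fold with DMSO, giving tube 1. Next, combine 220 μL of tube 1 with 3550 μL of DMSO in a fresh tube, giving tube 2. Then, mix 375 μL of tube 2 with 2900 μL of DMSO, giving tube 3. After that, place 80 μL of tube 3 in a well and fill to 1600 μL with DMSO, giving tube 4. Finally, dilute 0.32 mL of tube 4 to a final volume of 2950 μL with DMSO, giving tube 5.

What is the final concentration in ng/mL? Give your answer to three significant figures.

3.78 ng/mL

Step 1: 24-fold → factor 24
Step 2: 220 μL + 3550 μL = 3770 μL total → factor 3770/220 = 17.136
Step 3: 375 μL + 2900 μL = 3275 μL total → factor 3275/375 = 8.7333
Step 4: 80 μL brought to 1600 μL → factor 1600/80 = 20
Step 5: 0.32 mL brought to 2950 μL → factor 2.95/0.32 = 9.2188
Overall dilution factor = 24 × 17.136 × 8.7333 × 20 × 9.2188 = 6.6223 × 10^5
Final = 2.50 g/L / 6.6223 × 10^5 = 3.775 × 10^-6 g/L = 3.78 ng/mL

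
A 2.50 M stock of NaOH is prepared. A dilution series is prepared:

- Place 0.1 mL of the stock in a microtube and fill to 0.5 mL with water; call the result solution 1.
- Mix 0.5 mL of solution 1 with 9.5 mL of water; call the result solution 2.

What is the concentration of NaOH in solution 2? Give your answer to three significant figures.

Step 1: 0.1 mL brought to 0.5 mL → factor 0.5/0.1 = 5
Step 2: 0.5 mL + 9.5 mL = 10 mL total → factor 10/0.5 = 20
Overall dilution factor = 5 × 20 = 100
Final = 2.50 M / 100 = 0.0250 M

0.0250 M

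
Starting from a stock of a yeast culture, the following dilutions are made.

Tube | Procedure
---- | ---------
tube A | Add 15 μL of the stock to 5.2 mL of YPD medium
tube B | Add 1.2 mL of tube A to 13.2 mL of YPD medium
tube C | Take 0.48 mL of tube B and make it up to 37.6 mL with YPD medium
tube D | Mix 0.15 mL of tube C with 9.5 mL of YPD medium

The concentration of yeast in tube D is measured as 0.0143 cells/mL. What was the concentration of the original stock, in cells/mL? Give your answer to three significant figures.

3.01 × 10^5 cells/mL

Step 1: 15 μL + 5.2 mL = 5215 μL total → factor 5215/15 = 347.67
Step 2: 1.2 mL + 13.2 mL = 14.4 mL total → factor 14.4/1.2 = 12
Step 3: 0.48 mL brought to 37.6 mL → factor 37.6/0.48 = 78.333
Step 4: 0.15 mL + 9.5 mL = 9.65 mL total → factor 9.65/0.15 = 64.333
Overall dilution factor = 347.67 × 12 × 78.333 × 64.333 = 2.1025 × 10^7
Stock = 0.0143 cells/mL × 2.1025 × 10^7 = 3.01 × 10^5 cells/mL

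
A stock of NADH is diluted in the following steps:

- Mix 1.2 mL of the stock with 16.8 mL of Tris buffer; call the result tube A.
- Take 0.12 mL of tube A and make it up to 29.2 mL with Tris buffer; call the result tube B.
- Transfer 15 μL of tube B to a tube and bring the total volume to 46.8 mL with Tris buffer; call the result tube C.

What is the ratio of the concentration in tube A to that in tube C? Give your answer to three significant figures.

Step 1: 1.2 mL + 16.8 mL = 18 mL total → factor 18/1.2 = 15
Step 2: 0.12 mL brought to 29.2 mL → factor 29.2/0.12 = 243.33
Step 3: 15 μL brought to 46.8 mL → factor 46800/15 = 3120
Dilution factor to tube A = 15; to tube C = 1.1388 × 10^7
[tube A]/[tube C] = (factor to tube C)/(factor to tube A) = 1.1388 × 10^7/15 = 7.59 × 10^5

7.59 × 10^5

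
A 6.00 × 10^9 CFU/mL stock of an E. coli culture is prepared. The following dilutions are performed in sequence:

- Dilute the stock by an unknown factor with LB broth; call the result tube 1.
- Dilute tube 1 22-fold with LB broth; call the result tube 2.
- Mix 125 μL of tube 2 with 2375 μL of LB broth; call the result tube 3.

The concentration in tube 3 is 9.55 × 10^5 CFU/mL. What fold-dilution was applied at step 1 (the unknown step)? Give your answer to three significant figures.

Step 1: unknown factor x
Step 2: 22-fold → factor 22
Step 3: 125 μL + 2375 μL = 2500 μL total → factor 2500/125 = 20
Product of known-step factors = 440
Overall factor = 6.00 × 10^9 CFU/mL / (9.55 × 10^5 CFU/mL) = 6282.7
x = 6282.7 / 440 = 14.3

14.3-fold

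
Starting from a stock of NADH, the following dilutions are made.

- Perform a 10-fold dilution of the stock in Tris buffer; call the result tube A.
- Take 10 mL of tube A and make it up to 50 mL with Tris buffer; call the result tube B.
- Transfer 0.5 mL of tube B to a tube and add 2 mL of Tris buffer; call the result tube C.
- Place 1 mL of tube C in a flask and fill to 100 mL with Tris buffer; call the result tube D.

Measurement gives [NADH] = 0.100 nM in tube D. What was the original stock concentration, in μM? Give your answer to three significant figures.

2.50 μM

Step 1: 10-fold → factor 10
Step 2: 10 mL brought to 50 mL → factor 50/10 = 5
Step 3: 0.5 mL + 2 mL = 2.5 mL total → factor 2.5/0.5 = 5
Step 4: 1 mL brought to 100 mL → factor 100/1 = 100
Overall dilution factor = 10 × 5 × 5 × 100 = 25000
Stock = 0.100 nM × 25000 = 2500 nM = 2.50 μM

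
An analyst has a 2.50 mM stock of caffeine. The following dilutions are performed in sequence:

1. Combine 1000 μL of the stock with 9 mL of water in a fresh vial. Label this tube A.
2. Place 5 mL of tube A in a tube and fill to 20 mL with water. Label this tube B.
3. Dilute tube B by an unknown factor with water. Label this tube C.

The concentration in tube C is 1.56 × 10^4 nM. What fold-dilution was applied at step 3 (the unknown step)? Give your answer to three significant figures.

Step 1: 1000 μL + 9 mL = 10000 μL total → factor 10000/1000 = 10
Step 2: 5 mL brought to 20 mL → factor 20/5 = 4
Step 3: unknown factor x
Product of known-step factors = 40
Overall factor = 2.50 mM / (1.56 × 10^4 nM) = 160.26
x = 160.26 / 40 = 4.01

4.01-fold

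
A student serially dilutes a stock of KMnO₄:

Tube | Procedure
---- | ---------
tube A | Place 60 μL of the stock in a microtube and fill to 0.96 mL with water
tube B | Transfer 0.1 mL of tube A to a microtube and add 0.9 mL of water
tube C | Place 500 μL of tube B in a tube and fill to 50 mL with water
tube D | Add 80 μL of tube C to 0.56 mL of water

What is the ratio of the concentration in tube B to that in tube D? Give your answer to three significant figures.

Step 1: 60 μL brought to 0.96 mL → factor 960/60 = 16
Step 2: 0.1 mL + 0.9 mL = 1 mL total → factor 1/0.1 = 10
Step 3: 500 μL brought to 50 mL → factor 50000/500 = 100
Step 4: 80 μL + 0.56 mL = 640 μL total → factor 640/80 = 8
Dilution factor to tube B = 160; to tube D = 1.28 × 10^5
[tube B]/[tube D] = (factor to tube D)/(factor to tube B) = 1.28 × 10^5/160 = 800

800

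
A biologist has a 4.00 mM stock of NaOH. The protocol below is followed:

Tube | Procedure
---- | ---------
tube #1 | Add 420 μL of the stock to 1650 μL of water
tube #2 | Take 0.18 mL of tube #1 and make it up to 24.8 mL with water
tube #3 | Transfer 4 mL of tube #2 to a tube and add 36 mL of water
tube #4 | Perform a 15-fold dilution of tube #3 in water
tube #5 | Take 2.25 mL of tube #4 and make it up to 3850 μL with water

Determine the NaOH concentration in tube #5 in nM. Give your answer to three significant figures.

23.0 nM

Step 1: 420 μL + 1650 μL = 2070 μL total → factor 2070/420 = 4.9286
Step 2: 0.18 mL brought to 24.8 mL → factor 24.8/0.18 = 137.78
Step 3: 4 mL + 36 mL = 40 mL total → factor 40/4 = 10
Step 4: 15-fold → factor 15
Step 5: 2.25 mL brought to 3850 μL → factor 3.85/2.25 = 1.7111
Overall dilution factor = 4.9286 × 137.78 × 10 × 15 × 1.7111 = 1.7429 × 10^5
Final = 4.00 mM / 1.7429 × 10^5 = 2.295 × 10^-5 mM = 23.0 nM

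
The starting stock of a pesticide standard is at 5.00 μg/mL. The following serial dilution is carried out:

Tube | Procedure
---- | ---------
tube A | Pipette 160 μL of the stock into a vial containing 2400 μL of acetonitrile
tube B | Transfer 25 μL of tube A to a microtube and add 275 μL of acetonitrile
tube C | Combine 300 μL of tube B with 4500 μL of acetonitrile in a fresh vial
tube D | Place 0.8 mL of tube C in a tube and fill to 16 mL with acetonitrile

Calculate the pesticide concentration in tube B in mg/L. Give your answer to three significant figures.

Step 1: 160 μL + 2400 μL = 2560 μL total → factor 2560/160 = 16
Step 2: 25 μL + 275 μL = 300 μL total → factor 300/25 = 12
Dilution factor through tube B = 16 × 12 = 192
[tube B] = 5.00 μg/mL / 192 = 0.02604 μg/mL = 0.0260 mg/L

0.0260 mg/L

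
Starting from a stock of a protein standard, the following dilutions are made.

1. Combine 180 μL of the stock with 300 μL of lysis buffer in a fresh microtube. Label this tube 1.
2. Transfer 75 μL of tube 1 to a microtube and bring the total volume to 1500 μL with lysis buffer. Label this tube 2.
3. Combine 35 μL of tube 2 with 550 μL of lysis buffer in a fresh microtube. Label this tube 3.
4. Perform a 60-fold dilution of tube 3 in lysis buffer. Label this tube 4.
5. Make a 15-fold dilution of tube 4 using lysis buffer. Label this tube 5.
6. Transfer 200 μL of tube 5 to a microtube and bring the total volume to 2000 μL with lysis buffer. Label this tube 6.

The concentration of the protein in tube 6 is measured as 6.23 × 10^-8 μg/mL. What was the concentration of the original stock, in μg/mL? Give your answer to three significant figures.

Step 1: 180 μL + 300 μL = 480 μL total → factor 480/180 = 2.6667
Step 2: 75 μL brought to 1500 μL → factor 1500/75 = 20
Step 3: 35 μL + 550 μL = 585 μL total → factor 585/35 = 16.714
Step 4: 60-fold → factor 60
Step 5: 15-fold → factor 15
Step 6: 200 μL brought to 2000 μL → factor 2000/200 = 10
Overall dilution factor = 2.6667 × 20 × 16.714 × 60 × 15 × 10 = 8.0229 × 10^6
Stock = 6.23 × 10^-8 μg/mL × 8.0229 × 10^6 = 0.500 μg/mL

0.500 μg/mL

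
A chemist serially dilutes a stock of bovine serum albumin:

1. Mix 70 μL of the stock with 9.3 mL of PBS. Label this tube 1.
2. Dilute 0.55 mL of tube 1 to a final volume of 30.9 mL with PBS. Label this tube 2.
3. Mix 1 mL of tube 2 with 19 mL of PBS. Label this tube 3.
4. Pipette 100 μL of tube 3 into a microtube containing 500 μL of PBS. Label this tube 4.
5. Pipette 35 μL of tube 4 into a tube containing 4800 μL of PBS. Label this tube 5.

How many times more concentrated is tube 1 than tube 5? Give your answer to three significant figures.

Step 1: 70 μL + 9.3 mL = 9370 μL total → factor 9370/70 = 133.86
Step 2: 0.55 mL brought to 30.9 mL → factor 30.9/0.55 = 56.182
Step 3: 1 mL + 19 mL = 20 mL total → factor 20/1 = 20
Step 4: 100 μL + 500 μL = 600 μL total → factor 600/100 = 6
Step 5: 35 μL + 4800 μL = 4835 μL total → factor 4835/35 = 138.14
Dilution factor to tube 1 = 133.86; to tube 5 = 1.2467 × 10^8
[tube 1]/[tube 5] = (factor to tube 5)/(factor to tube 1) = 1.2467 × 10^8/133.86 = 9.31 × 10^5

9.31 × 10^5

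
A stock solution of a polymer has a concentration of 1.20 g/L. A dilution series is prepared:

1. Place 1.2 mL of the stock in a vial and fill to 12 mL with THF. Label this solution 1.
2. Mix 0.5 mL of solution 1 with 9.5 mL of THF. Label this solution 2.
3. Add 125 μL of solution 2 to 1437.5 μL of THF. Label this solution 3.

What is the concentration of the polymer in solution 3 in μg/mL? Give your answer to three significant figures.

0.480 μg/mL

Step 1: 1.2 mL brought to 12 mL → factor 12/1.2 = 10
Step 2: 0.5 mL + 9.5 mL = 10 mL total → factor 10/0.5 = 20
Step 3: 125 μL + 1437.5 μL = 1562.5 μL total → factor 1562.5/125 = 12.5
Overall dilution factor = 10 × 20 × 12.5 = 2500
Final = 1.20 g/L / 2500 = 0.0004800 g/L = 0.480 μg/mL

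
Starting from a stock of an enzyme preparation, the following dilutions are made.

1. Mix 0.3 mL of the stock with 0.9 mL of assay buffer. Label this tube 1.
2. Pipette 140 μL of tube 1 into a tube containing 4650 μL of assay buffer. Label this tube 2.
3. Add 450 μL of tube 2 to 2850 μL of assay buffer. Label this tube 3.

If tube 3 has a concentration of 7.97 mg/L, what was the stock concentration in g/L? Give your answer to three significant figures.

Step 1: 0.3 mL + 0.9 mL = 1.2 mL total → factor 1.2/0.3 = 4
Step 2: 140 μL + 4650 μL = 4790 μL total → factor 4790/140 = 34.214
Step 3: 450 μL + 2850 μL = 3300 μL total → factor 3300/450 = 7.3333
Overall dilution factor = 4 × 34.214 × 7.3333 = 1003.6
Stock = 7.97 mg/L × 1003.6 = 7999 mg/L = 8.00 g/L

8.00 g/L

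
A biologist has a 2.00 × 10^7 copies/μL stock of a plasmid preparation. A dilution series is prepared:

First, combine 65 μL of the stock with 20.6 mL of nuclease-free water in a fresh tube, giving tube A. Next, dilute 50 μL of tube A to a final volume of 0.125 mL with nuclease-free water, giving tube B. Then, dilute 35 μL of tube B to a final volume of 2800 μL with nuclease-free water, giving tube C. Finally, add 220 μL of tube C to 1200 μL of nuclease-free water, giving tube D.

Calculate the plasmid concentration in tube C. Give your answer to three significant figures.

315 copies/μL

Step 1: 65 μL + 20.6 mL = 20665 μL total → factor 20665/65 = 317.92
Step 2: 50 μL brought to 0.125 mL → factor 125/50 = 2.5
Step 3: 35 μL brought to 2800 μL → factor 2800/35 = 80
Dilution factor through tube C = 317.92 × 2.5 × 80 = 63585
[tube C] = 2.00 × 10^7 copies/μL / 63585 = 315 copies/μL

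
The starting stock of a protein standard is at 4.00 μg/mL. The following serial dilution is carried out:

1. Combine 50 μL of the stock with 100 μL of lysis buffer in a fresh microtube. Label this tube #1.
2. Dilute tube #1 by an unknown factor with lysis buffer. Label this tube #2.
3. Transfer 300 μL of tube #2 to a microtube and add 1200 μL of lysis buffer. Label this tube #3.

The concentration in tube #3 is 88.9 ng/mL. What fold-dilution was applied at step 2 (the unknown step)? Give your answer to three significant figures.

3.00-fold

Step 1: 50 μL + 100 μL = 150 μL total → factor 150/50 = 3
Step 2: unknown factor x
Step 3: 300 μL + 1200 μL = 1500 μL total → factor 1500/300 = 5
Product of known-step factors = 15
Overall factor = 4.00 μg/mL / (88.9 ng/mL) = 44.994
x = 44.994 / 15 = 3.00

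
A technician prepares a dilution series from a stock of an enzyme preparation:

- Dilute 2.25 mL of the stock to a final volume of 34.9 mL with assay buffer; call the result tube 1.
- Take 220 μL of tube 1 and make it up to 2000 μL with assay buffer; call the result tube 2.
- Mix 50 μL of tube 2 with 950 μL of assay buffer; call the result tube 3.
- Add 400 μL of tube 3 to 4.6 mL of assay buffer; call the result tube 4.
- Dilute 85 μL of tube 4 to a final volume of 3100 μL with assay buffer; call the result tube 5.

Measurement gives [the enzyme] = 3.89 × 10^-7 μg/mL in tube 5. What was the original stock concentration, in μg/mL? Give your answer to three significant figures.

Step 1: 2.25 mL brought to 34.9 mL → factor 34.9/2.25 = 15.511
Step 2: 220 μL brought to 2000 μL → factor 2000/220 = 9.0909
Step 3: 50 μL + 950 μL = 1000 μL total → factor 1000/50 = 20
Step 4: 400 μL + 4.6 mL = 5000 μL total → factor 5000/400 = 12.5
Step 5: 85 μL brought to 3100 μL → factor 3100/85 = 36.471
Overall dilution factor = 15.511 × 9.0909 × 20 × 12.5 × 36.471 = 1.2857 × 10^6
Stock = 3.89 × 10^-7 μg/mL × 1.2857 × 10^6 = 0.500 μg/mL

0.500 μg/mL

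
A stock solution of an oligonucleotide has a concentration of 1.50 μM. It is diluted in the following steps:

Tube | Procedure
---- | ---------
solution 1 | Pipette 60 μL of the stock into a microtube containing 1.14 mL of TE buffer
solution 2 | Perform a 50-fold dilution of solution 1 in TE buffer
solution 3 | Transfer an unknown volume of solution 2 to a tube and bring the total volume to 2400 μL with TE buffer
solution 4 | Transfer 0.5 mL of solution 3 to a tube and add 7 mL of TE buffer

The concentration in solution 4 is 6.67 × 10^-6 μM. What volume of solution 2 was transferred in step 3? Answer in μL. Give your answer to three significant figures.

160 μL

Step 1: 60 μL + 1.14 mL = 1200 μL total → factor 1200/60 = 20
Step 2: 50-fold → factor 50
Step 3: v brought to 2400 μL → factor = 2400 μL/v
Step 4: 0.5 mL + 7 mL = 7.5 mL total → factor 7.5/0.5 = 15
Product of known-step factors = 15000
Overall factor = 1.50 μM / (6.67 × 10^-6 μM) = 2.2489 × 10^5
Step-3 factor = 2.2489 × 10^5 / 15000 = 14.993
v = 2400 μL / 14.993 = 160 μL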